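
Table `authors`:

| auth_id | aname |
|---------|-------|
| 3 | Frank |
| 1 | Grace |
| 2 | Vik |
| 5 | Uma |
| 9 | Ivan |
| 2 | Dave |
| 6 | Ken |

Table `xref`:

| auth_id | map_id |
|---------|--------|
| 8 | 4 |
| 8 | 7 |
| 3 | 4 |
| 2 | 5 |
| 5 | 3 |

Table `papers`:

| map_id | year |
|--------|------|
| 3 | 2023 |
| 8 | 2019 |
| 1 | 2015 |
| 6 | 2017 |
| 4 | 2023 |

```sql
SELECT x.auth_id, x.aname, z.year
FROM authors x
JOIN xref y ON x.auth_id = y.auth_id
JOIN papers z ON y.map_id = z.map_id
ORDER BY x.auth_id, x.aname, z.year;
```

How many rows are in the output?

2

Joins associate left-to-right: authors INNER JOIN xref on auth_id gives 4 intermediate row(s).
Then INNER JOIN `papers z` on map_id: keep only rows whose y.map_id appears in z.
Result: 2 row(s).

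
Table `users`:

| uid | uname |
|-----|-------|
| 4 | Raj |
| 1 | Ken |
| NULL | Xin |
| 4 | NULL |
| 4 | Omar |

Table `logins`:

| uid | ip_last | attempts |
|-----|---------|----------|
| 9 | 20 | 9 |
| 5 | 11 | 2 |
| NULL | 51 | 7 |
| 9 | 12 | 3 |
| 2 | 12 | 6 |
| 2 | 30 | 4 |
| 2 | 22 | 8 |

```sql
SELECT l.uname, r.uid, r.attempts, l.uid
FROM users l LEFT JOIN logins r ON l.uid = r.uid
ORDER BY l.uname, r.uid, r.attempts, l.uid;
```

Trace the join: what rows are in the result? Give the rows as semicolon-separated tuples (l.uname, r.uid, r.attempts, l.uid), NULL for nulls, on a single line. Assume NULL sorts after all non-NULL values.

LEFT JOIN keeps every row from `users`; unmatched rows get NULL for `logins`'s columns.
Matching on l.uid = r.uid. A NULL in a compared column never satisfies the condition.
- l (uid=4) has no partner → padded with NULL.
- l (uid=1) has no partner → padded with NULL.
- l (uid=NULL) has no partner → padded with NULL.
- l (uid=4) has no partner → padded with NULL.
- l (uid=4) has no partner → padded with NULL.
After projecting and ordering:
l.uname | r.uid | r.attempts | l.uid
Ken | NULL | NULL | 1
Omar | NULL | NULL | 4
Raj | NULL | NULL | 4
Xin | NULL | NULL | NULL
NULL | NULL | NULL | 4

(Ken, NULL, NULL, 1); (Omar, NULL, NULL, 4); (Raj, NULL, NULL, 4); (Xin, NULL, NULL, NULL); (NULL, NULL, NULL, 4)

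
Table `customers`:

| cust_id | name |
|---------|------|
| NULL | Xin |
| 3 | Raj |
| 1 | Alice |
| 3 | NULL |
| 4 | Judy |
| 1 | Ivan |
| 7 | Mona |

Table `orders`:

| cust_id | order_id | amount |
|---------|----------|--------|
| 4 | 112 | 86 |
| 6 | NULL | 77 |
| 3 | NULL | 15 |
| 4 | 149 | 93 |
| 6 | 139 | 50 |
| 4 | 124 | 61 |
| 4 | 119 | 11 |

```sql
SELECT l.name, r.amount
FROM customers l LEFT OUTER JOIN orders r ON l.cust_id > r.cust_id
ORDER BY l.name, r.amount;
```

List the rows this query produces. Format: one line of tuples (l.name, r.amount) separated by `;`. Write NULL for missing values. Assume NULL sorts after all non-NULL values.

LEFT JOIN keeps every row from `customers`; unmatched rows get NULL for `orders`'s columns.
Matching on l.cust_id > r.cust_id. A NULL in a compared column never satisfies the condition.
- l[0] cust_id=NULL → no match; kept with NULLs on the r side.
- l[1] cust_id=3 → no match; kept with NULLs on the r side.
- l[2] cust_id=1 → no match; kept with NULLs on the r side.
- l[3] cust_id=3 → no match; kept with NULLs on the r side.
- l[4] cust_id=4 → 1 match(es) in r → 1 row(s).
- l[5] cust_id=1 → no match; kept with NULLs on the r side.
- l[6] cust_id=7 → 7 match(es) in r → 7 row(s).

(Alice, NULL); (Ivan, NULL); (Judy, 15); (Mona, 11); (Mona, 15); (Mona, 50); (Mona, 61); (Mona, 77); (Mona, 86); (Mona, 93); (Raj, NULL); (Xin, NULL); (NULL, NULL)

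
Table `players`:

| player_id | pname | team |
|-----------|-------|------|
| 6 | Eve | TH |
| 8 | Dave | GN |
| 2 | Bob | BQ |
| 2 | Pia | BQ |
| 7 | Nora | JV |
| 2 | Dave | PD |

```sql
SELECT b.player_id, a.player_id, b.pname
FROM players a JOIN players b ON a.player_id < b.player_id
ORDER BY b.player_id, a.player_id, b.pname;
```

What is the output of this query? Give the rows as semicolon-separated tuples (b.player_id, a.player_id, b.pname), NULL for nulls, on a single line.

INNER JOIN keeps only pairs where the ON condition holds.
Matching on a.player_id < b.player_id.
- player_id=6: 2 matching b row(s), so 2 row(s) emitted.
- player_id=8: no matching b row, dropped.
- player_id=2: 3 matching b row(s), so 3 row(s) emitted.
- player_id=2: 3 matching b row(s), so 3 row(s) emitted.
- player_id=7: 1 matching b row(s), so 1 row(s) emitted.
- player_id=2: 3 matching b row(s), so 3 row(s) emitted.

(6, 2, Eve); (6, 2, Eve); (6, 2, Eve); (7, 2, Nora); (7, 2, Nora); (7, 2, Nora); (7, 6, Nora); (8, 2, Dave); (8, 2, Dave); (8, 2, Dave); (8, 6, Dave); (8, 7, Dave)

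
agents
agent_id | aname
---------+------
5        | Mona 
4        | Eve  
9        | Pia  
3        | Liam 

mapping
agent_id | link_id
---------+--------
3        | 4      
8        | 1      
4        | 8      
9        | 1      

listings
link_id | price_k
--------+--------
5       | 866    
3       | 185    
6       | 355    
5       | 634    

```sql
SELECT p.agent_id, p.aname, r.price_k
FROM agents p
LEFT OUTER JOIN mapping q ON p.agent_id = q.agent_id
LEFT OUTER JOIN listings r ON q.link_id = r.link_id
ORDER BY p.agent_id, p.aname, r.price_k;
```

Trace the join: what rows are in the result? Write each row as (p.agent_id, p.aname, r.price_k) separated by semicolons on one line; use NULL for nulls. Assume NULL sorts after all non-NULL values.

(3, Liam, NULL); (4, Eve, NULL); (5, Mona, NULL); (9, Pia, NULL)

Joins associate left-to-right: agents LEFT JOIN mapping on agent_id gives 4 intermediate row(s).
Then LEFT JOIN `listings r` on link_id: each of those 4 rows is kept; rows whose q.link_id has no match in r get NULL for r's columns.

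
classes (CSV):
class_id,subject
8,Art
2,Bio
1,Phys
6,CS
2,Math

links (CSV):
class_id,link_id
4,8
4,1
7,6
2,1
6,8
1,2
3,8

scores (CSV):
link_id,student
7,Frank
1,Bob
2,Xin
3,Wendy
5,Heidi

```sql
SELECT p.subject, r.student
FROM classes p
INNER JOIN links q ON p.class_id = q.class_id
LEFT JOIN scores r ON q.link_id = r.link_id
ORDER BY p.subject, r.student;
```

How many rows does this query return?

Joins associate left-to-right: classes INNER JOIN links on class_id gives 4 intermediate row(s).
Then LEFT JOIN `scores r` on link_id: each of those 4 rows is kept; rows whose q.link_id has no match in r get NULL for r's columns.
Result: 4 row(s).

4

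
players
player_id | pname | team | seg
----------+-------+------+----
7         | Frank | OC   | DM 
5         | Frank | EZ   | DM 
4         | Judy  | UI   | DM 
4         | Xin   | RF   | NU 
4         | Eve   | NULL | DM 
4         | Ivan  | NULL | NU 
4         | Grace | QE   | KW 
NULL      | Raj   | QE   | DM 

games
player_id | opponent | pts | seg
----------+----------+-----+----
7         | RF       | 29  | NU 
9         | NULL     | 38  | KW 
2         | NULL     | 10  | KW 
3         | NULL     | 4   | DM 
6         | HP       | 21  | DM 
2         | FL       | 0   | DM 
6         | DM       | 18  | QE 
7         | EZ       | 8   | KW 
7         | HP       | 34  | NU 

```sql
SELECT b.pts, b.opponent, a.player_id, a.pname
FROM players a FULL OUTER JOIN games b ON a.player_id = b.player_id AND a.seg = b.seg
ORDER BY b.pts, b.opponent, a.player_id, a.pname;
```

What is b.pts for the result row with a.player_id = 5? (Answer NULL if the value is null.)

NULL

FULL OUTER JOIN keeps every row from both sides; unmatched rows get NULL for the other side's columns.
Matching on a.player_id = b.player_id AND a.seg = b.seg. A NULL in a compared column never satisfies the condition.
- a row (player_id=7, seg=DM): no match → kept, b columns NULL.
- a row (player_id=5, seg=DM): no match → kept, b columns NULL.
- a row (player_id=4, seg=DM): no match → kept, b columns NULL.
- a row (player_id=4, seg=NU): no match → kept, b columns NULL.
- a row (player_id=4, seg=DM): no match → kept, b columns NULL.
- a row (player_id=4, seg=NU): no match → kept, b columns NULL.
- a row (player_id=4, seg=KW): no match → kept, b columns NULL.
- a row (player_id=NULL, seg=DM): no match → kept, b columns NULL.
- 9 b row(s) had no a match → kept, a columns NULL.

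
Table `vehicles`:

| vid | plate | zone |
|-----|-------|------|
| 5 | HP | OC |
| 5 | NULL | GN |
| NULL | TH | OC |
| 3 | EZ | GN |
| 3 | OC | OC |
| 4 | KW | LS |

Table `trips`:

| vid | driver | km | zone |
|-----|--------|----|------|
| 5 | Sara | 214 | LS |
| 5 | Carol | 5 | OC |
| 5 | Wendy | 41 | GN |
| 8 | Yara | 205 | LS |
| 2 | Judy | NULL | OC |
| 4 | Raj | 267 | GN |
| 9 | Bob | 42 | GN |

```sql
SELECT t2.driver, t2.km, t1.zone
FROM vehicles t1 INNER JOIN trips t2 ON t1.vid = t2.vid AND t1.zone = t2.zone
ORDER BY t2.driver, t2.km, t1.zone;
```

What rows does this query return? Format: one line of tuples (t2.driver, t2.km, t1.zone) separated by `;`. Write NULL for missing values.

(Carol, 5, OC); (Wendy, 41, GN)

INNER JOIN keeps only pairs where the ON condition holds.
Matching on t1.vid = t2.vid AND t1.zone = t2.zone. A NULL in a compared column never satisfies the condition.
Matched pairs: 2.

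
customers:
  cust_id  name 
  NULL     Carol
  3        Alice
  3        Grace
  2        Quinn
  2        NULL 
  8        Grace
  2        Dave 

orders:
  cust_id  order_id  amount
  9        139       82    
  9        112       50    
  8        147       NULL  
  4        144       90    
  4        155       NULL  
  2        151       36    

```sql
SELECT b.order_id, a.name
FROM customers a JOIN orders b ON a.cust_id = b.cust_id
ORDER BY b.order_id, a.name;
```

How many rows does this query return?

4

INNER JOIN keeps only pairs where the ON condition holds.
Matching on a.cust_id = b.cust_id. A NULL in a compared column never satisfies the condition.
Matched pairs: 4.
Total: 4 rows.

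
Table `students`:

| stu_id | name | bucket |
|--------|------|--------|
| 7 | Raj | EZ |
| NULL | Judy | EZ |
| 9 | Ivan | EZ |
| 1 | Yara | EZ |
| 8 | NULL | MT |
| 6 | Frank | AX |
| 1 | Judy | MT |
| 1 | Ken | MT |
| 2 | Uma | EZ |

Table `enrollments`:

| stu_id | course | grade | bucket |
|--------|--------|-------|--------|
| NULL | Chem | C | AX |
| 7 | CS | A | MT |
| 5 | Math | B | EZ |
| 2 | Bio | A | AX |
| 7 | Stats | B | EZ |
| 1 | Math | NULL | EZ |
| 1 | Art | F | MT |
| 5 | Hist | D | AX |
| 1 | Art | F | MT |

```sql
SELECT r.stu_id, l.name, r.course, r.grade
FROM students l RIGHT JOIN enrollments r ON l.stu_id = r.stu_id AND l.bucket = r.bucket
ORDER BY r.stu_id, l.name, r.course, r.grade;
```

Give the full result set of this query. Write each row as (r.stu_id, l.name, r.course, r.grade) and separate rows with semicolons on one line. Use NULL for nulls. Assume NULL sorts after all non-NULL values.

(1, Judy, Art, F); (1, Judy, Art, F); (1, Ken, Art, F); (1, Ken, Art, F); (1, Yara, Math, NULL); (2, NULL, Bio, A); (5, NULL, Hist, D); (5, NULL, Math, B); (7, Raj, Stats, B); (7, NULL, CS, A); (NULL, NULL, Chem, C)

RIGHT JOIN keeps every row from `enrollments`; unmatched rows get NULL for `students`'s columns.
Matching on l.stu_id = r.stu_id AND l.bucket = r.bucket. A NULL in a compared column never satisfies the condition.
Matched pairs: 6; unmatched r rows kept: 5.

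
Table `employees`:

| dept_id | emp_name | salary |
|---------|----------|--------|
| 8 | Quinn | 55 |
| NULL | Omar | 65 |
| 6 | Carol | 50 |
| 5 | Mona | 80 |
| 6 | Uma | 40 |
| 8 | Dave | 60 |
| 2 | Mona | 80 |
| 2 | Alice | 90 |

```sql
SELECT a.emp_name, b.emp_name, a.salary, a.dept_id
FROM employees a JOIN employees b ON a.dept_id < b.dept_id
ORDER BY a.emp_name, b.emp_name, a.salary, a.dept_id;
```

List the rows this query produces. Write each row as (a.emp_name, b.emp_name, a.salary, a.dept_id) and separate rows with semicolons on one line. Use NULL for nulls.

INNER JOIN keeps only pairs where the ON condition holds.
Matching on a.dept_id < b.dept_id. A NULL in a compared column never satisfies the condition.
- a (dept_id=8) has no partner → excluded.
- a (dept_id=NULL) has no partner → excluded.
- a (dept_id=6) pairs with 2 row(s) of b.
- a (dept_id=5) pairs with 4 row(s) of b.
- a (dept_id=6) pairs with 2 row(s) of b.
- a (dept_id=8) has no partner → excluded.
- a (dept_id=2) pairs with 5 row(s) of b.
- a (dept_id=2) pairs with 5 row(s) of b.

(Alice, Carol, 90, 2); (Alice, Dave, 90, 2); (Alice, Mona, 90, 2); (Alice, Quinn, 90, 2); (Alice, Uma, 90, 2); (Carol, Dave, 50, 6); (Carol, Quinn, 50, 6); (Mona, Carol, 80, 2); (Mona, Carol, 80, 5); (Mona, Dave, 80, 2); (Mona, Dave, 80, 5); (Mona, Mona, 80, 2); (Mona, Quinn, 80, 2); (Mona, Quinn, 80, 5); (Mona, Uma, 80, 2); (Mona, Uma, 80, 5); (Uma, Dave, 40, 6); (Uma, Quinn, 40, 6)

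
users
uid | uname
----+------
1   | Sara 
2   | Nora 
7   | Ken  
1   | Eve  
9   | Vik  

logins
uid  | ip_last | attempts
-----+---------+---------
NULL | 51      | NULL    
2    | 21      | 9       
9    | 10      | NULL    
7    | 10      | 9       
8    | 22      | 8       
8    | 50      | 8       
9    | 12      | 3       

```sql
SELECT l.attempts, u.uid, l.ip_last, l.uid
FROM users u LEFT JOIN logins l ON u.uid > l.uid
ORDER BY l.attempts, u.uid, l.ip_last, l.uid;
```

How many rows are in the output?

8

LEFT JOIN keeps every row from `users`; unmatched rows get NULL for `logins`'s columns.
Matching on u.uid > l.uid. A NULL in a compared column never satisfies the condition.
Matched pairs: 5; unmatched u rows kept: 3.
Total: 5 matched + 3 padded = 8 rows.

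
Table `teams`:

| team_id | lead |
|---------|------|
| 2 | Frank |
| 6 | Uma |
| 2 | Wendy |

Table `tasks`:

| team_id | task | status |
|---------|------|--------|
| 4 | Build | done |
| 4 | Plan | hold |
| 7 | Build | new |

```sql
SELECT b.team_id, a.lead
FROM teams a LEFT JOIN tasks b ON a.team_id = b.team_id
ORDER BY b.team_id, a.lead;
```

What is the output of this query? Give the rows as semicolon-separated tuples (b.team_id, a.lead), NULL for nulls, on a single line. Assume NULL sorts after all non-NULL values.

(NULL, Frank); (NULL, Uma); (NULL, Wendy)

LEFT JOIN keeps every row from `teams`; unmatched rows get NULL for `tasks`'s columns.
Matching on a.team_id = b.team_id.
Matched pairs: 0; unmatched a rows kept: 3.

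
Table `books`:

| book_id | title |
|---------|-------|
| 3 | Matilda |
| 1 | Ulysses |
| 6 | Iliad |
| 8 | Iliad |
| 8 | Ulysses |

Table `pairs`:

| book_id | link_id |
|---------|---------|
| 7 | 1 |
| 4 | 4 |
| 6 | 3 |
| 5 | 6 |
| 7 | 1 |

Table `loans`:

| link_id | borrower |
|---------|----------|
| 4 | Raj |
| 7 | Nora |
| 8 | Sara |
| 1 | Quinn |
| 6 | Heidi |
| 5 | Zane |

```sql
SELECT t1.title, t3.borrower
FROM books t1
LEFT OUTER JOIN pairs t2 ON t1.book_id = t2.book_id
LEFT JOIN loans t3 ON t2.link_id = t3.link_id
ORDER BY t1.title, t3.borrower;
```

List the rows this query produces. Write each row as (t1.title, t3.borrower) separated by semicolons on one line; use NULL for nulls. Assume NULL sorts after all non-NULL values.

Joins associate left-to-right: books LEFT JOIN pairs on book_id gives 5 intermediate row(s).
Then LEFT JOIN `loans t3` on link_id: each of those 5 rows is kept; rows whose t2.link_id has no match in t3 get NULL for t3's columns.

(Iliad, NULL); (Iliad, NULL); (Matilda, NULL); (Ulysses, NULL); (Ulysses, NULL)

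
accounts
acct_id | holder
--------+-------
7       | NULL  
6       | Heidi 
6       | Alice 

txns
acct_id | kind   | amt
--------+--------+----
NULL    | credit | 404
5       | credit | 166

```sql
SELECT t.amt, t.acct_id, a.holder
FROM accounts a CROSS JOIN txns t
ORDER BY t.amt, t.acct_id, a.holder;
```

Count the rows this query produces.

6

CROSS JOIN pairs every row of `accounts` with every row of `txns`: 3 × 2 = 6 rows.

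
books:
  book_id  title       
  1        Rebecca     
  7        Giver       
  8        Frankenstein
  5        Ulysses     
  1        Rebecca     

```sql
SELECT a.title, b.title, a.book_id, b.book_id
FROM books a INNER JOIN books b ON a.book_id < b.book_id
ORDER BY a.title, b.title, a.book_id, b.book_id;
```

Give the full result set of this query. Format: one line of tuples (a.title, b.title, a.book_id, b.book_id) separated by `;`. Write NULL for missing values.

INNER JOIN keeps only pairs where the ON condition holds.
Matching on a.book_id < b.book_id.
- a row (book_id=1): matches 3 b row(s) → 3 output row(s).
- a row (book_id=7): matches 1 b row(s) → 1 output row(s).
- a row (book_id=8): no match → dropped.
- a row (book_id=5): matches 2 b row(s) → 2 output row(s).
- a row (book_id=1): matches 3 b row(s) → 3 output row(s).
After projecting and ordering:
a.title | b.title | a.book_id | b.book_id
Giver | Frankenstein | 7 | 8
Rebecca | Frankenstein | 1 | 8
Rebecca | Frankenstein | 1 | 8
Rebecca | Giver | 1 | 7
Rebecca | Giver | 1 | 7
Rebecca | Ulysses | 1 | 5
Rebecca | Ulysses | 1 | 5
Ulysses | Frankenstein | 5 | 8
Ulysses | Giver | 5 | 7

(Giver, Frankenstein, 7, 8); (Rebecca, Frankenstein, 1, 8); (Rebecca, Frankenstein, 1, 8); (Rebecca, Giver, 1, 7); (Rebecca, Giver, 1, 7); (Rebecca, Ulysses, 1, 5); (Rebecca, Ulysses, 1, 5); (Ulysses, Frankenstein, 5, 8); (Ulysses, Giver, 5, 7)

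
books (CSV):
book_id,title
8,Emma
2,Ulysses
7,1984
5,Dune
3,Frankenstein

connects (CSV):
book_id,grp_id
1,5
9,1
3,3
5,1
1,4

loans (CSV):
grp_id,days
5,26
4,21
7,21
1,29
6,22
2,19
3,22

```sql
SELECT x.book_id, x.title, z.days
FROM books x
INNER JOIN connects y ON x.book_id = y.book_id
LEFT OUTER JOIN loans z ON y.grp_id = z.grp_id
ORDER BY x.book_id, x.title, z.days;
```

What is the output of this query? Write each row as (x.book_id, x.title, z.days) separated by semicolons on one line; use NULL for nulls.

(3, Frankenstein, 22); (5, Dune, 29)

Joins associate left-to-right: books INNER JOIN connects on book_id gives 2 intermediate row(s).
Then LEFT JOIN `loans z` on grp_id: each of those 2 rows is kept; rows whose y.grp_id has no match in z get NULL for z's columns.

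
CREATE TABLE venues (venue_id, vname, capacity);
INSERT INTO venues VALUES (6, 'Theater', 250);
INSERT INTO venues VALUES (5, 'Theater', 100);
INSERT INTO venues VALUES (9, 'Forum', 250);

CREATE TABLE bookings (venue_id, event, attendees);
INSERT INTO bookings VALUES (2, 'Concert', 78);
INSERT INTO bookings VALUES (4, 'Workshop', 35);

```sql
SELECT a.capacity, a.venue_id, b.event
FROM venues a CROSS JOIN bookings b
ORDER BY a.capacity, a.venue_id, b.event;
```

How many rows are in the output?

6

CROSS JOIN pairs every row of `venues` with every row of `bookings`: 3 × 2 = 6 rows.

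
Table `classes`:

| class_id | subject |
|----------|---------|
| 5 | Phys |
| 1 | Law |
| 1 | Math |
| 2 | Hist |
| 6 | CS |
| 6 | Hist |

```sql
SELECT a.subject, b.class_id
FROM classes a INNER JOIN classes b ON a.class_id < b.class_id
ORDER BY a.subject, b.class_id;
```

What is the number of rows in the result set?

13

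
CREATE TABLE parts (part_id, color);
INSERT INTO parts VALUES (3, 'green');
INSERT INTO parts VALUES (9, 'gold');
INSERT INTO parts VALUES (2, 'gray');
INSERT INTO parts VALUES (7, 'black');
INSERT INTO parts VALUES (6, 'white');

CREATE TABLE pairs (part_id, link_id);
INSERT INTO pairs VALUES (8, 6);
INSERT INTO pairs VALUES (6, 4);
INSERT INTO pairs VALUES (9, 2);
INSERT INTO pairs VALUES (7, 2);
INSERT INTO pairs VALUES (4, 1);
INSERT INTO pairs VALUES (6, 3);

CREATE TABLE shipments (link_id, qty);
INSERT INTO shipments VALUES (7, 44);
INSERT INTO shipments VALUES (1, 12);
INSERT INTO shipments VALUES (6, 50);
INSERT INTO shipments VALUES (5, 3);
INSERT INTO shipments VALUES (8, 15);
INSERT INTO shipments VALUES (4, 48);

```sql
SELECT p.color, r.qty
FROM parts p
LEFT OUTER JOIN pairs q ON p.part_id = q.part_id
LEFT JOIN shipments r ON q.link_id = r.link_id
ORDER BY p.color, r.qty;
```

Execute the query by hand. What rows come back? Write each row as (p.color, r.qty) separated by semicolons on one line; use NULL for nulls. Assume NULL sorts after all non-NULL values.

Evaluate left to right. First `parts p LEFT JOIN pairs q` on part_id: 6 row(s).
Then LEFT JOIN `shipments r` on link_id: each of those 6 rows is kept; rows whose q.link_id has no match in r get NULL for r's columns.

(black, NULL); (gold, NULL); (gray, NULL); (green, NULL); (white, 48); (white, NULL)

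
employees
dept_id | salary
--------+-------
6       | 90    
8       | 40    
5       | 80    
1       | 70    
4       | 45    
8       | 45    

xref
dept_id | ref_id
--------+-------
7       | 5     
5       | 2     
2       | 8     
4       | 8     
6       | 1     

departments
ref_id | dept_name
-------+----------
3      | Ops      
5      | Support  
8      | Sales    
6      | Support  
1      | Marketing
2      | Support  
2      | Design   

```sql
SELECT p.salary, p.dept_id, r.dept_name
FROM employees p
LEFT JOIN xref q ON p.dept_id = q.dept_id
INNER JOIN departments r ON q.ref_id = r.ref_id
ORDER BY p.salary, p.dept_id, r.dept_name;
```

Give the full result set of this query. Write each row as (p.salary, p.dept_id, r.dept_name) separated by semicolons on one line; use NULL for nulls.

Joins associate left-to-right: employees LEFT JOIN xref on dept_id gives 6 intermediate row(s).
Then INNER JOIN `departments r` on ref_id: keep only rows whose q.ref_id appears in r.

(45, 4, Sales); (80, 5, Design); (80, 5, Support); (90, 6, Marketing)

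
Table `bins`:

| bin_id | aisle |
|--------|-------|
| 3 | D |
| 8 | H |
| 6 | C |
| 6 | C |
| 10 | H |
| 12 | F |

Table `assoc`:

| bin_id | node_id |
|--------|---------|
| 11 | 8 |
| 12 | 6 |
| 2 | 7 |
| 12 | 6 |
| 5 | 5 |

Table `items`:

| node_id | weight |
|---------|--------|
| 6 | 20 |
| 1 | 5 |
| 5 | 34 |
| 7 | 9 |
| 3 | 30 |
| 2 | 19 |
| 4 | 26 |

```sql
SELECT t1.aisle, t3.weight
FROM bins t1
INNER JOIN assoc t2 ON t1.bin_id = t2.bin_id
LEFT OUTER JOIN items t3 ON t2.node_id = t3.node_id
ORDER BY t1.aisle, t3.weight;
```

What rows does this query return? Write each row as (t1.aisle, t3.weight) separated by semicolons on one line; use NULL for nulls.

(F, 20); (F, 20)

Step 1 — t1 INNER JOIN t2 on bin_id → 2 row(s).
Then LEFT JOIN `items t3` on node_id: each of those 2 rows is kept; rows whose t2.node_id has no match in t3 get NULL for t3's columns.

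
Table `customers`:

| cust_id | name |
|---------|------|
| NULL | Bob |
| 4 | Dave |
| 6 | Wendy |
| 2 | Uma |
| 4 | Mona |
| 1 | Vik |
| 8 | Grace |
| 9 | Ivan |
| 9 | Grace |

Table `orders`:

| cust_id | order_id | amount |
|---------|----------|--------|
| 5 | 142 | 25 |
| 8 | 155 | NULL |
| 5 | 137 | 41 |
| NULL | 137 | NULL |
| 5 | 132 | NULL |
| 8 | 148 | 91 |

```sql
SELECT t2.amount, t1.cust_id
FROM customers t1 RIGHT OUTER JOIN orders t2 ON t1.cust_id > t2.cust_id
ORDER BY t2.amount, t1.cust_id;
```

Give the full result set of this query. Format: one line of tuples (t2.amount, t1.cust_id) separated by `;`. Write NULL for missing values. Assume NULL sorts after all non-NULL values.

(25, 6); (25, 8); (25, 9); (25, 9); (41, 6); (41, 8); (41, 9); (41, 9); (91, 9); (91, 9); (NULL, 6); (NULL, 8); (NULL, 9); (NULL, 9); (NULL, 9); (NULL, 9); (NULL, NULL)

RIGHT JOIN keeps every row from `orders`; unmatched rows get NULL for `customers`'s columns.
Matching on t1.cust_id > t2.cust_id. A NULL in a compared column never satisfies the condition.
Matched pairs: 16; unmatched t2 rows kept: 1.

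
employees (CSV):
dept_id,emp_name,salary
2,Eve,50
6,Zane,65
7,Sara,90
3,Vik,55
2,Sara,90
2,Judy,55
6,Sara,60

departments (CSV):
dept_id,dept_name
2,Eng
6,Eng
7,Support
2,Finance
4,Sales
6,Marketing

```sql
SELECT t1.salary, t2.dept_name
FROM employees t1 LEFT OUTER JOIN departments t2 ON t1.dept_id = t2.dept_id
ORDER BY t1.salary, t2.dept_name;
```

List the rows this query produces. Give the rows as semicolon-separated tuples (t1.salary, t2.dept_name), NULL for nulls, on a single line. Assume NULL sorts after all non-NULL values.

(50, Eng); (50, Finance); (55, Eng); (55, Finance); (55, NULL); (60, Eng); (60, Marketing); (65, Eng); (65, Marketing); (90, Eng); (90, Finance); (90, Support)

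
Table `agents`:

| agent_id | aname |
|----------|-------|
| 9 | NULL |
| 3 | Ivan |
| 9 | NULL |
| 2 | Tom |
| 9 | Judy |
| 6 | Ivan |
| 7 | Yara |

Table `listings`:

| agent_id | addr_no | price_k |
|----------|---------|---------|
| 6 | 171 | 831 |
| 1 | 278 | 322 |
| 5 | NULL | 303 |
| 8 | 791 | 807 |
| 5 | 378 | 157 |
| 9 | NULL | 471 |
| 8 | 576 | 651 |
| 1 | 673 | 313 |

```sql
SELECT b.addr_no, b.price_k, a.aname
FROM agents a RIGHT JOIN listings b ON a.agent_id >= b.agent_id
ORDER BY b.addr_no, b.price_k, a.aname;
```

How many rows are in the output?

38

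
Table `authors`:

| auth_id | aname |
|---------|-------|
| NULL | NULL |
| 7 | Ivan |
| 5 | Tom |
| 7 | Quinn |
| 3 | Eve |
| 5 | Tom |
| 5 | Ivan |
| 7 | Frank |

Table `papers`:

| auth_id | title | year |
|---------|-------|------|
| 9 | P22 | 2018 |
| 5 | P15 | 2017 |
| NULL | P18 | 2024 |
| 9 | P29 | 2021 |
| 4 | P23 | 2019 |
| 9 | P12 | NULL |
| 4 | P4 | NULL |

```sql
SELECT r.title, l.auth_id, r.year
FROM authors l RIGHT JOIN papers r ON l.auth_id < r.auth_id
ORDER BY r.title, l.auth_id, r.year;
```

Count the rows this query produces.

25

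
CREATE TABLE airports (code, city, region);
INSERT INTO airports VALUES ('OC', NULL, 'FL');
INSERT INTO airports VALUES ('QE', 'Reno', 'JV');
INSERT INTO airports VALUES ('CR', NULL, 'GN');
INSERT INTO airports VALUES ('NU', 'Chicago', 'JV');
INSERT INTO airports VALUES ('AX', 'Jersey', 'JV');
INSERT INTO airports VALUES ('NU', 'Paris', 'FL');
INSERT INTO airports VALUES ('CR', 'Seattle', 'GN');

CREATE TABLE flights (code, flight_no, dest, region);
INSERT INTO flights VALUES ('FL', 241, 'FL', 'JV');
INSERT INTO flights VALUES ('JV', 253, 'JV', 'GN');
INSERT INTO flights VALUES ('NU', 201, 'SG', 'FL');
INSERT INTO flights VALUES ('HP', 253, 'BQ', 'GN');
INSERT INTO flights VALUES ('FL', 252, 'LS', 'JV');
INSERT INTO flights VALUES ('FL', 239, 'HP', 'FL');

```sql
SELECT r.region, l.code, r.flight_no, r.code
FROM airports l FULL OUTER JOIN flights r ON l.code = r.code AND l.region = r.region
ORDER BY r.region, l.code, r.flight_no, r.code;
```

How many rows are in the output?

FULL OUTER JOIN keeps every row from both sides; unmatched rows get NULL for the other side's columns.
Matching on l.code = r.code AND l.region = r.region.
- l[0] code=OC, region=FL → no match; kept with NULLs on the r side.
- l[1] code=QE, region=JV → no match; kept with NULLs on the r side.
- l[2] code=CR, region=GN → no match; kept with NULLs on the r side.
- l[3] code=NU, region=JV → no match; kept with NULLs on the r side.
- l[4] code=AX, region=JV → no match; kept with NULLs on the r side.
- l[5] code=NU, region=FL → 1 match(es) in r → 1 row(s).
- l[6] code=CR, region=GN → no match; kept with NULLs on the r side.
- 5 row(s) from r found no l partner → padded with NULL.
Total: 1 matched + 11 padded = 12 rows.

12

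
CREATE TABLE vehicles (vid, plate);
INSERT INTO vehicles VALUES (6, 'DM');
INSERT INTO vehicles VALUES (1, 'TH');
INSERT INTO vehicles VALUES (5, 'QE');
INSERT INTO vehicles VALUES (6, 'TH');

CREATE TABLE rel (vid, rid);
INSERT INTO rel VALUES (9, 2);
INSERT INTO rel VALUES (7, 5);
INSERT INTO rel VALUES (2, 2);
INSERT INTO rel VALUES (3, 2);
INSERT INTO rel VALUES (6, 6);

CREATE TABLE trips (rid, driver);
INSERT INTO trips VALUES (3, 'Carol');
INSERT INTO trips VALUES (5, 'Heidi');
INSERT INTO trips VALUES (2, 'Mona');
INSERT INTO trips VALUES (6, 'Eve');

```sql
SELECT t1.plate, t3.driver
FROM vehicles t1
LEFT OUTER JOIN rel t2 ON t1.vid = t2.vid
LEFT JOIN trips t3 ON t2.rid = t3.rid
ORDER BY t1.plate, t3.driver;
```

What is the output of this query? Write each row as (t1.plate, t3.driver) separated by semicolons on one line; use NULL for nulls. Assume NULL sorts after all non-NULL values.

(DM, Eve); (QE, NULL); (TH, Eve); (TH, NULL)

Evaluate left to right. First `vehicles t1 LEFT JOIN rel t2` on vid: 4 row(s).
Then LEFT JOIN `trips t3` on rid: each of those 4 rows is kept; rows whose t2.rid has no match in t3 get NULL for t3's columns.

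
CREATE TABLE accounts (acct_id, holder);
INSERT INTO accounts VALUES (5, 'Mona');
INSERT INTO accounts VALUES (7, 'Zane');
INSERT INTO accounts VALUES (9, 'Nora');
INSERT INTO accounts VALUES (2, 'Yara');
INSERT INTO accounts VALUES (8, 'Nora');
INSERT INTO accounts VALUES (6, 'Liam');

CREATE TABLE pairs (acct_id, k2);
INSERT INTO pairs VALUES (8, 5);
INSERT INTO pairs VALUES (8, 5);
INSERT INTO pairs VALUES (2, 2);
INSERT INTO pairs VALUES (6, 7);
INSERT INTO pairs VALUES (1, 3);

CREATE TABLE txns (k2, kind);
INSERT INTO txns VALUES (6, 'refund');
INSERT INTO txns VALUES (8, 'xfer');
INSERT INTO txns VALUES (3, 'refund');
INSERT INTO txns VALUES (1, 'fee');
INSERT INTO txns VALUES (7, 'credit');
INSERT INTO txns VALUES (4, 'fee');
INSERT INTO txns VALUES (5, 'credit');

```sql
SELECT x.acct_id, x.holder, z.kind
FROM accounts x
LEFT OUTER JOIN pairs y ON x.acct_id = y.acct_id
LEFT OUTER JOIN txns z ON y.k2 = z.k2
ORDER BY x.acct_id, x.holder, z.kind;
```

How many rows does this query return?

7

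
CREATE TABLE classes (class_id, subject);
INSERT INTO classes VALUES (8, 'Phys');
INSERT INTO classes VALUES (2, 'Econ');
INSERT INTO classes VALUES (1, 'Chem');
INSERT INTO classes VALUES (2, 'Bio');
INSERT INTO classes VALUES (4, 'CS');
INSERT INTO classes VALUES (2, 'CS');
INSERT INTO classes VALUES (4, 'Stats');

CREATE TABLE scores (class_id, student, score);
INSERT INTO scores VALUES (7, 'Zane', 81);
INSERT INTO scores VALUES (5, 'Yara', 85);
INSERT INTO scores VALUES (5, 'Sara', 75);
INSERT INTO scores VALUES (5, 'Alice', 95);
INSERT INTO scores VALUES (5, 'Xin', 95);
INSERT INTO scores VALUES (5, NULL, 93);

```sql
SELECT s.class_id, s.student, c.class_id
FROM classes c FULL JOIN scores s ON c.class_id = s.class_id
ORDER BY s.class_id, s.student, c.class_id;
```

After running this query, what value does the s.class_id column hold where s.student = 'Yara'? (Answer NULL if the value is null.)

5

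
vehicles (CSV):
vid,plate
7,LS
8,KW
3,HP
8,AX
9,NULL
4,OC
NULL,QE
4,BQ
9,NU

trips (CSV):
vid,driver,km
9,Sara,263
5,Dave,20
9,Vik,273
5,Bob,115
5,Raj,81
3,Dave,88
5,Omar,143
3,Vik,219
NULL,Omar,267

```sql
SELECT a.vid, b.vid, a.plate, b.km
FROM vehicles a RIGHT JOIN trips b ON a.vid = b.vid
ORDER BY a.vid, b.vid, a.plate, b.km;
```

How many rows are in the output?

11

RIGHT JOIN keeps every row from `trips`; unmatched rows get NULL for `vehicles`'s columns.
Matching on a.vid = b.vid. A NULL in a compared column never satisfies the condition.
Matched pairs: 6; unmatched b rows kept: 5.
Total: 6 matched + 5 padded = 11 rows.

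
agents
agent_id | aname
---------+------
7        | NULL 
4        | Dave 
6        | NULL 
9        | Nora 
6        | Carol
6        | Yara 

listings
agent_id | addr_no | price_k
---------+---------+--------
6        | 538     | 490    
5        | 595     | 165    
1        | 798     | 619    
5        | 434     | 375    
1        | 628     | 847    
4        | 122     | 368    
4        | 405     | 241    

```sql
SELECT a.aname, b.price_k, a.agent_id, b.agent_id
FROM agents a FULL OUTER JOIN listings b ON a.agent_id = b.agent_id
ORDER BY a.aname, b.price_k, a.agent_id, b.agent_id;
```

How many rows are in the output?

11

FULL OUTER JOIN keeps every row from both sides; unmatched rows get NULL for the other side's columns.
Matching on a.agent_id = b.agent_id.
Matched pairs: 5; unmatched a rows kept: 2; unmatched b rows kept: 4.
Total: 5 matched + 6 padded = 11 rows.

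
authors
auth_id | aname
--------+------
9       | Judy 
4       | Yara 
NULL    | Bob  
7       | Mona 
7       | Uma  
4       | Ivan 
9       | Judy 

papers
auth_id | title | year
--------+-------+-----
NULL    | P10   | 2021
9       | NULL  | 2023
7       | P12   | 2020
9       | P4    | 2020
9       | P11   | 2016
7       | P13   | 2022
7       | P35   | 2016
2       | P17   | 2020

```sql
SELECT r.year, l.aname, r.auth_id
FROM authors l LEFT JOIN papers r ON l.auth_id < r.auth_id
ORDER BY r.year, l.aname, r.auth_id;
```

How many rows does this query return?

LEFT JOIN keeps every row from `authors`; unmatched rows get NULL for `papers`'s columns.
Matching on l.auth_id < r.auth_id. A NULL in a compared column never satisfies the condition.
- auth_id=9: no r row matches, row kept with r columns NULL.
- auth_id=4: 6 matching r row(s), so 6 row(s) emitted.
- auth_id=NULL: no r row matches, row kept with r columns NULL.
- auth_id=7: 3 matching r row(s), so 3 row(s) emitted.
- auth_id=7: 3 matching r row(s), so 3 row(s) emitted.
- auth_id=4: 6 matching r row(s), so 6 row(s) emitted.
- auth_id=9: no r row matches, row kept with r columns NULL.
Total: 18 matched + 3 padded = 21 rows.

21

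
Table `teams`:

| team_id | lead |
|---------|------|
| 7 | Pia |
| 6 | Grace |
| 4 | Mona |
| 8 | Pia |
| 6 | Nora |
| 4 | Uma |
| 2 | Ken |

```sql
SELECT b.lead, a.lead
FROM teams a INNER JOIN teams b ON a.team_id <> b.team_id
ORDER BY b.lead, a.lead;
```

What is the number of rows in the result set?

INNER JOIN keeps only pairs where the ON condition holds.
Matching on a.team_id <> b.team_id.
- team_id=7: 6 matching b row(s), so 6 row(s) emitted.
- team_id=6: 5 matching b row(s), so 5 row(s) emitted.
- team_id=4: 5 matching b row(s), so 5 row(s) emitted.
- team_id=8: 6 matching b row(s), so 6 row(s) emitted.
- team_id=6: 5 matching b row(s), so 5 row(s) emitted.
- team_id=4: 5 matching b row(s), so 5 row(s) emitted.
- team_id=2: 6 matching b row(s), so 6 row(s) emitted.
Total: 38 rows.

38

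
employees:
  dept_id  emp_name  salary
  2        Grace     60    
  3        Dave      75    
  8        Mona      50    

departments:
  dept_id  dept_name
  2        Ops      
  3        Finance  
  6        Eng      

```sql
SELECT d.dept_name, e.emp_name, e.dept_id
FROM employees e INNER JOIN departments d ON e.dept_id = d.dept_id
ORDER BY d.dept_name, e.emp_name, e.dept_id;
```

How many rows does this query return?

2

INNER JOIN keeps only pairs where the ON condition holds.
Matching on e.dept_id = d.dept_id.
- e row (dept_id=2): matches 1 d row(s) → 1 output row(s).
- e row (dept_id=3): matches 1 d row(s) → 1 output row(s).
- e row (dept_id=8): no match → dropped.
Total: 2 rows.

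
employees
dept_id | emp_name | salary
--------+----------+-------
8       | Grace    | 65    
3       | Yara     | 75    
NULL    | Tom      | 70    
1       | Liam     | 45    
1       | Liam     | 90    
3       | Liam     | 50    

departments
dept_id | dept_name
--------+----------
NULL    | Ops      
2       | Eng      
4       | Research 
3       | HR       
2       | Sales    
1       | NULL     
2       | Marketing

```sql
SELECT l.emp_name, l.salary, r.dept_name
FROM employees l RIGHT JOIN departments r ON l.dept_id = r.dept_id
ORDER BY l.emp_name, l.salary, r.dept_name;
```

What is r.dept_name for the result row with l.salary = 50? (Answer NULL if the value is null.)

RIGHT JOIN keeps every row from `departments`; unmatched rows get NULL for `employees`'s columns.
Matching on l.dept_id = r.dept_id. A NULL in a compared column never satisfies the condition.
- dept_id=8: no matching r row.
- dept_id=3: 1 matching r row(s), so 1 row(s) emitted.
- dept_id=NULL: no matching r row.
- dept_id=1: 1 matching r row(s), so 1 row(s) emitted.
- dept_id=1: 1 matching r row(s), so 1 row(s) emitted.
- dept_id=3: 1 matching r row(s), so 1 row(s) emitted.
- plus 5 unmatched r row(s), each kept with NULL l columns.

HR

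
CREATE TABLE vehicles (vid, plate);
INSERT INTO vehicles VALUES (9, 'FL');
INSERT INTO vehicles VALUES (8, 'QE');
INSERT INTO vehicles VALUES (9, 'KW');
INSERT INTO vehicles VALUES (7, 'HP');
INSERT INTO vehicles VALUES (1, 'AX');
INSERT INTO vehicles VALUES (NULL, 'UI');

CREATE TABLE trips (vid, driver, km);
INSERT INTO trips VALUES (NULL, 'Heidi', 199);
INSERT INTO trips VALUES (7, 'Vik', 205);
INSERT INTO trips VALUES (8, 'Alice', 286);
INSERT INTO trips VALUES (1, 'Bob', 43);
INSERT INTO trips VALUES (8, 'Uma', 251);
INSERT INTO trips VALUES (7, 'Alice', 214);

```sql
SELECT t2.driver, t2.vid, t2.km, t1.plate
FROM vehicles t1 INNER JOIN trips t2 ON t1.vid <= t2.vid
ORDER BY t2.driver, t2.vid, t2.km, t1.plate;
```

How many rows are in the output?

INNER JOIN keeps only pairs where the ON condition holds.
Matching on t1.vid <= t2.vid. A NULL in a compared column never satisfies the condition.
- t1 row (vid=9): no match → dropped.
- t1 row (vid=8): matches 2 t2 row(s) → 2 output row(s).
- t1 row (vid=9): no match → dropped.
- t1 row (vid=7): matches 4 t2 row(s) → 4 output row(s).
- t1 row (vid=1): matches 5 t2 row(s) → 5 output row(s).
- t1 row (vid=NULL): no match → dropped.
Total: 11 rows.

11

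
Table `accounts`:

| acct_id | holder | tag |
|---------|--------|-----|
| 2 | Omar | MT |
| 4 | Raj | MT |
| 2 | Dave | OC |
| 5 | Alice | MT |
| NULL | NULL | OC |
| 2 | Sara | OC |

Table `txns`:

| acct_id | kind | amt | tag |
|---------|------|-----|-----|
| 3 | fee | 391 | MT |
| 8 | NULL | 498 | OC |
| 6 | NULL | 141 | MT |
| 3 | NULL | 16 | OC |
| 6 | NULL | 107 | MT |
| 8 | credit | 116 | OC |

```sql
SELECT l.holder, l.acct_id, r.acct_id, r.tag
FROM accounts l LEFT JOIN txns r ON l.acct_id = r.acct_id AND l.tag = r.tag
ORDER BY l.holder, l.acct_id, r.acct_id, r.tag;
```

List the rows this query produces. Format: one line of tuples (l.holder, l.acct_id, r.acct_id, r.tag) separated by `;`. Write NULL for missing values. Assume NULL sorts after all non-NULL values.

(Alice, 5, NULL, NULL); (Dave, 2, NULL, NULL); (Omar, 2, NULL, NULL); (Raj, 4, NULL, NULL); (Sara, 2, NULL, NULL); (NULL, NULL, NULL, NULL)

LEFT JOIN keeps every row from `accounts`; unmatched rows get NULL for `txns`'s columns.
Matching on l.acct_id = r.acct_id AND l.tag = r.tag. A NULL in a compared column never satisfies the condition.
- l (acct_id=2, tag=MT) has no partner → padded with NULL.
- l (acct_id=4, tag=MT) has no partner → padded with NULL.
- l (acct_id=2, tag=OC) has no partner → padded with NULL.
- l (acct_id=5, tag=MT) has no partner → padded with NULL.
- l (acct_id=NULL, tag=OC) has no partner → padded with NULL.
- l (acct_id=2, tag=OC) has no partner → padded with NULL.
After projecting and ordering:
l.holder | l.acct_id | r.acct_id | r.tag
Alice | 5 | NULL | NULL
Dave | 2 | NULL | NULL
Omar | 2 | NULL | NULL
Raj | 4 | NULL | NULL
Sara | 2 | NULL | NULL
NULL | NULL | NULL | NULL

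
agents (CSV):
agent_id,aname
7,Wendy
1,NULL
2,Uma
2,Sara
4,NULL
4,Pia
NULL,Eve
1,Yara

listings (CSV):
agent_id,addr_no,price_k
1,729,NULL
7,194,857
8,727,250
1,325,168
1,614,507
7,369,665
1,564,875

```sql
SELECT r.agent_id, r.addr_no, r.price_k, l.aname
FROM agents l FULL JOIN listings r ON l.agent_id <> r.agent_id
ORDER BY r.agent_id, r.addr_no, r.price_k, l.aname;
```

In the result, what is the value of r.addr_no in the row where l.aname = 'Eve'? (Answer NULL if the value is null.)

FULL OUTER JOIN keeps every row from both sides; unmatched rows get NULL for the other side's columns.
Matching on l.agent_id <> r.agent_id. A NULL in a compared column never satisfies the condition.
Matched pairs: 39; unmatched l rows kept: 1; unmatched r rows kept: 0.

NULL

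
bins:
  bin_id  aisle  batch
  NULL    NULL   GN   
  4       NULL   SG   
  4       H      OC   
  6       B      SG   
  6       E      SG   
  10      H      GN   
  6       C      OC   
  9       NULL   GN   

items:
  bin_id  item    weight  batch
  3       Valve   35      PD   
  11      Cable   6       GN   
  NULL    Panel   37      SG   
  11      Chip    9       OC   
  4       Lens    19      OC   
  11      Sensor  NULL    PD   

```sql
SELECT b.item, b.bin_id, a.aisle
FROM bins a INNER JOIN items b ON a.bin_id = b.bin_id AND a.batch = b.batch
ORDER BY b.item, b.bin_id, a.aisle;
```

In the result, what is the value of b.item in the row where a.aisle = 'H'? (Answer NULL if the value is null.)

Lens

INNER JOIN keeps only pairs where the ON condition holds.
Matching on a.bin_id = b.bin_id AND a.batch = b.batch. A NULL in a compared column never satisfies the condition.
- bin_id=NULL, batch=GN: no matching b row, dropped.
- bin_id=4, batch=SG: no matching b row, dropped.
- bin_id=4, batch=OC: 1 matching b row(s), so 1 row(s) emitted.
- bin_id=6, batch=SG: no matching b row, dropped.
- bin_id=6, batch=SG: no matching b row, dropped.
- bin_id=10, batch=GN: no matching b row, dropped.
- bin_id=6, batch=OC: no matching b row, dropped.
- bin_id=9, batch=GN: no matching b row, dropped.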